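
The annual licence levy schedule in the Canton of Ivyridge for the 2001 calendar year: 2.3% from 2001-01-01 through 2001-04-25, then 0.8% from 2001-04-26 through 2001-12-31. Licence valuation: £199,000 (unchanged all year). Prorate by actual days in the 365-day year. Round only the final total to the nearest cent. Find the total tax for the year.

£2,532.48

2001-01-01 to 2001-04-25: 115 days at 2.3% → £199,000 × 2.3% × 115/365 = £1,442.0685
2001-04-26 to 2001-12-31: 250 days at 0.8% → £199,000 × 0.8% × 250/365 = £1,090.4110
Total = £2,532.4795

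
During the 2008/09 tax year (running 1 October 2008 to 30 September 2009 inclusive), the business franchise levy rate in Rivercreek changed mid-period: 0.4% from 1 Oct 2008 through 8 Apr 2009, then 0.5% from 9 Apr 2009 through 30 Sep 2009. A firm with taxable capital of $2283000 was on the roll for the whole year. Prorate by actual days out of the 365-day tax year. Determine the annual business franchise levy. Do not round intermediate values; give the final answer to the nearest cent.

1 Oct 2008 – 8 Apr 2009: 190 days at 0.4% → $2283000 × 0.4% × 190/365 = $4753.6438
9 Apr – 30 Sep 2009: 175 days at 0.5% → $2283000 × 0.5% × 175/365 = $5472.9452
Total = $10226.5890

$10226.59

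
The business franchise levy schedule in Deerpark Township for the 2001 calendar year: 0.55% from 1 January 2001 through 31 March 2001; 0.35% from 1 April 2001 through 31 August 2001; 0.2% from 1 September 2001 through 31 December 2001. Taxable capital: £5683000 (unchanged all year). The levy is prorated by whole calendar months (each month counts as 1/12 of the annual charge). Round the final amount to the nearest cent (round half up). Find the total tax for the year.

£19890.50

1 January – 31 March 2001: 3 months at 0.55% → £5683000 × 0.55% × 3/12 = £7814.1250
1 April – 31 August 2001: 5 months at 0.35% → £5683000 × 0.35% × 5/12 = £8287.7083
1 September – 31 December 2001: 4 months at 0.2% → £5683000 × 0.2% × 4/12 = £3788.6667
Total = £19890.5000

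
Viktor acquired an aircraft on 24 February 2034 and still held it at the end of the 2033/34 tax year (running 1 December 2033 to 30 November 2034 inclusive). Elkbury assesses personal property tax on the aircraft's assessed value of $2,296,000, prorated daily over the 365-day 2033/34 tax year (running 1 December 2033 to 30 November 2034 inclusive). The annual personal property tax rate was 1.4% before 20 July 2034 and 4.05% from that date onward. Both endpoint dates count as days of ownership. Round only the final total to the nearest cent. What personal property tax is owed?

24 February – 19 July 2034: 146 days at 1.4% → $2,296,000 × 1.4% × 146/365 = $12,857.6000
20 July – 30 November 2034: 134 days at 4.05% → $2,296,000 × 4.05% × 134/365 = $34,138.0603
Total = $46,995.6603

$46,995.66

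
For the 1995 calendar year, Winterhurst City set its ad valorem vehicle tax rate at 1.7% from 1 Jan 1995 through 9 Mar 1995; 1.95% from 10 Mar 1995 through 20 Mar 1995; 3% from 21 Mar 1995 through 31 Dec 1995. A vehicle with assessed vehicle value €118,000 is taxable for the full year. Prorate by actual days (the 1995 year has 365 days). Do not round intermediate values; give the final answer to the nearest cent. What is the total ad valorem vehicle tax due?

€3,216.87

1 Jan – 9 Mar 1995: 68 days at 1.7% → €118,000 × 1.7% × 68/365 = €373.7205
10 Mar – 20 Mar 1995: 11 days at 1.95% → €118,000 × 1.95% × 11/365 = €69.3452
21 Mar – 31 Dec 1995: 286 days at 3% → €118,000 × 3% × 286/365 = €2,773.8082
Total = €3,216.8740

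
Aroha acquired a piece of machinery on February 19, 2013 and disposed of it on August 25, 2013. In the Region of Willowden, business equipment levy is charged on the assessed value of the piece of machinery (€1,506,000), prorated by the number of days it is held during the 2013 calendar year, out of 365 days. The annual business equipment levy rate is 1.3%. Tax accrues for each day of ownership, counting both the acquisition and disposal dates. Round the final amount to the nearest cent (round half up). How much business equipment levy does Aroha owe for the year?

Days held (February 19 – August 25, 2013): 188 out of 365
Tax = €1,506,000 × 1.3% × 188/365 = €10,084.0110

€10,084.01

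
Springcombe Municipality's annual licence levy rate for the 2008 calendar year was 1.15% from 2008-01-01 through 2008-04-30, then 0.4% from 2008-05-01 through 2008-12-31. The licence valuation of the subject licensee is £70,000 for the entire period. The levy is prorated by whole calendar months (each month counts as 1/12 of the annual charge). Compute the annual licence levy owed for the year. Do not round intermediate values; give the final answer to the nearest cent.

2008-01-01 to 2008-04-30: 4 months at 1.15% → £70,000 × 1.15% × 4/12 = £268.3333
2008-05-01 to 2008-12-31: 8 months at 0.4% → £70,000 × 0.4% × 8/12 = £186.6667
Total = £455.0000

£455.00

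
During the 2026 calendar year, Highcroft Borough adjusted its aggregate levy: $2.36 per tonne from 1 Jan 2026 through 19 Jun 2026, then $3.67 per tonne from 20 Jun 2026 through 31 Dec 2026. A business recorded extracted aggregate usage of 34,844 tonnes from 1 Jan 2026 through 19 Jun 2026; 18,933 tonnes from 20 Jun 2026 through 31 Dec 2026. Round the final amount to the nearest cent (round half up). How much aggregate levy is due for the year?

1 Jan – 19 Jun 2026: 34,844 tonnes at $2.36/tonne → $82,231.84
20 Jun – 31 Dec 2026: 18,933 tonnes at $3.67/tonne → $69,484.11

$151,715.95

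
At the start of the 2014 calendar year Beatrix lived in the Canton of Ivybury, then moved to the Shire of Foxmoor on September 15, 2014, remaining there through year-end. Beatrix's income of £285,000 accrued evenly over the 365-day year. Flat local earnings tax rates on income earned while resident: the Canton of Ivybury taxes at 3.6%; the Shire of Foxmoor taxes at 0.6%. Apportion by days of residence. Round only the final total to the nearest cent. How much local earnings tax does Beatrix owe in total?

£7,730.14

The Canton of Ivybury, January 1 – September 14, 2014: 257 days → £285,000 × 3.6% × 257/365 = £7,224.1644
The Shire of Foxmoor, September 15 – December 31, 2014: 108 days → £285,000 × 0.6% × 108/365 = £505.9726
Total = £7,730.1370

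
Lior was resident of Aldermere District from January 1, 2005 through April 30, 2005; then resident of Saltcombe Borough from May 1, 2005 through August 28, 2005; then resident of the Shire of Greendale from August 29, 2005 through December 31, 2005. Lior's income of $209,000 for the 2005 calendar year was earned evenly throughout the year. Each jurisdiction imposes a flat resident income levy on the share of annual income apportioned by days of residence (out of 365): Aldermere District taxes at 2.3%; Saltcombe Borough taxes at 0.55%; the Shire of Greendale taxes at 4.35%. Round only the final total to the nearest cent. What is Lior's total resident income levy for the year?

$5,071.83

Aldermere District, January 1 – April 30, 2005: 120 days → $209,000 × 2.3% × 120/365 = $1,580.3836
Saltcombe Borough, May 1 – August 28, 2005: 120 days → $209,000 × 0.55% × 120/365 = $377.9178
The Shire of Greendale, August 29 – December 31, 2005: 125 days → $209,000 × 4.35% × 125/365 = $3,113.5274
Total = $5,071.8288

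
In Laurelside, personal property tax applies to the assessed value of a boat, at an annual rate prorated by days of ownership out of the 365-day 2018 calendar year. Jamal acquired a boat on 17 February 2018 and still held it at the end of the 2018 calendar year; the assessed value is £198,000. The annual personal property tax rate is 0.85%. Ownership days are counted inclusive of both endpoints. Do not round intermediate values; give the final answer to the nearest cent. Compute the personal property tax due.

Days held (17 February – 31 December 2018): 318 out of 365
Tax = £198,000 × 0.85% × 318/365 = £1,466.2849

£1,466.28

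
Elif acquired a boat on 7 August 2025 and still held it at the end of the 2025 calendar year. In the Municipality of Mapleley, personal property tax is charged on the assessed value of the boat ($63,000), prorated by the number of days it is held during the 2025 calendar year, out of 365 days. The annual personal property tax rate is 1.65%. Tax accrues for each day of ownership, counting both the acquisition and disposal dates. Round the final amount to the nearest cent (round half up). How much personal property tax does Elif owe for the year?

$418.65

Days held (7 August – 31 December 2025): 147 out of 365
Tax = $63,000 × 1.65% × 147/365 = $418.6479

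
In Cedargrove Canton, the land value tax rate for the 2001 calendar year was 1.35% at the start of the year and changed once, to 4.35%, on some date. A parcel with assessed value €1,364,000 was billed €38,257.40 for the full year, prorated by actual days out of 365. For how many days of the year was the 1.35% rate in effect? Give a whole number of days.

Let d = days at the first rate; then 365 − d days at the second rate.
€1,364,000 × [1.35%·d + 4.35%·(365−d)] / 365 = €38,257.40
Solving gives d = 188, so the new rate took effect on 8 Jul 2001.

188 days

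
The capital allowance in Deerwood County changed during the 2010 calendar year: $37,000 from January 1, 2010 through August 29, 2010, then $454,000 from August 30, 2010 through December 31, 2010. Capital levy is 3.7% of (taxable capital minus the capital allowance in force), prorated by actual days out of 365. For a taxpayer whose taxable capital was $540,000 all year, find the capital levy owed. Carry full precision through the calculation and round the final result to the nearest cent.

$13,369.37

January 1 – August 29, 2010: 241 days, exemption $37,000 → ($540,000 − $37,000) × 3.7% × 241/365 = $12,288.3589
August 30 – December 31, 2010: 124 days, exemption $454,000 → ($540,000 − $454,000) × 3.7% × 124/365 = $1,081.0082
Total = $13,369.3671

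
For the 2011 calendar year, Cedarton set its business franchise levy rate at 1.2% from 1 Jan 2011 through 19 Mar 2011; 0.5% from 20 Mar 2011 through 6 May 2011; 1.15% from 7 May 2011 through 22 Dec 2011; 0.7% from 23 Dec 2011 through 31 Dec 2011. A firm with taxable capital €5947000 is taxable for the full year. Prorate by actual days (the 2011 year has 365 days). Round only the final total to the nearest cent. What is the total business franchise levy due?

€63282.60

1 Jan – 19 Mar 2011: 78 days at 1.2% → €5947000 × 1.2% × 78/365 = €15250.3890
20 Mar – 6 May 2011: 48 days at 0.5% → €5947000 × 0.5% × 48/365 = €3910.3562
7 May – 22 Dec 2011: 230 days at 1.15% → €5947000 × 1.15% × 230/365 = €43095.3836
23 Dec – 31 Dec 2011: 9 days at 0.7% → €5947000 × 0.7% × 9/365 = €1026.4685
Total = €63282.5973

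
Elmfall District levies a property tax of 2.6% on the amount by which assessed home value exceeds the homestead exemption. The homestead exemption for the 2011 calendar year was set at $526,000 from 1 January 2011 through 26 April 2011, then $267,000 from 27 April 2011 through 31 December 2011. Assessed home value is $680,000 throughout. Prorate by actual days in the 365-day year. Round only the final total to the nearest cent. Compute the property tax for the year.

1 January – 26 April 2011: 116 days, exemption $526,000 → ($680,000 − $526,000) × 2.6% × 116/365 = $1,272.5041
27 April – 31 December 2011: 249 days, exemption $267,000 → ($680,000 − $267,000) × 2.6% × 249/365 = $7,325.3753
Total = $8,597.8795

$8,597.88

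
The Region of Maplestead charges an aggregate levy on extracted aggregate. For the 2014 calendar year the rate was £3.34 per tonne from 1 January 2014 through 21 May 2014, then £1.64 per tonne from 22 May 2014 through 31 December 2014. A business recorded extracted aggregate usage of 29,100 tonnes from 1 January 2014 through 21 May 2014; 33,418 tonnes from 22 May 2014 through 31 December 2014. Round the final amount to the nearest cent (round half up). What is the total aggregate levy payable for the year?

£151999.52

1 January – 21 May 2014: 29,100 tonnes at £3.34/tonne → £97194.00
22 May – 31 December 2014: 33,418 tonnes at £1.64/tonne → £54805.52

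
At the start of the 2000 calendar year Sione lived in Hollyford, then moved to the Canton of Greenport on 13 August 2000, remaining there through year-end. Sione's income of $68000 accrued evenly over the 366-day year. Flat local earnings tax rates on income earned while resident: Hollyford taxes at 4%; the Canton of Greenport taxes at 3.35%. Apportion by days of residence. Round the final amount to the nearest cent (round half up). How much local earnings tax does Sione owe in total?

$2549.72

Hollyford, 1 January – 12 August 2000: 225 days → $68000 × 4% × 225/366 = $1672.1311
The Canton of Greenport, 13 August – 31 December 2000: 141 days → $68000 × 3.35% × 141/366 = $877.5902
Total = $2549.7213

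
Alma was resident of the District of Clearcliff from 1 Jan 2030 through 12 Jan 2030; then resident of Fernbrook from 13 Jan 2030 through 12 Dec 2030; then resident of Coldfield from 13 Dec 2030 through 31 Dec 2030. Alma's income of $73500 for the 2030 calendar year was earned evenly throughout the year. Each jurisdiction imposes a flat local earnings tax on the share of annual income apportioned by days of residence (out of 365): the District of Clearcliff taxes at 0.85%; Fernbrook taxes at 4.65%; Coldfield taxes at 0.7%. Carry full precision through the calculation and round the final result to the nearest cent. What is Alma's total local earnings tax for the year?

$3174.80

The District of Clearcliff, 1 Jan – 12 Jan 2030: 12 days → $73500 × 0.85% × 12/365 = $20.5397
Fernbrook, 13 Jan – 12 Dec 2030: 334 days → $73500 × 4.65% × 334/365 = $3127.4753
Coldfield, 13 Dec – 31 Dec 2030: 19 days → $73500 × 0.7% × 19/365 = $26.7822
Total = $3174.7973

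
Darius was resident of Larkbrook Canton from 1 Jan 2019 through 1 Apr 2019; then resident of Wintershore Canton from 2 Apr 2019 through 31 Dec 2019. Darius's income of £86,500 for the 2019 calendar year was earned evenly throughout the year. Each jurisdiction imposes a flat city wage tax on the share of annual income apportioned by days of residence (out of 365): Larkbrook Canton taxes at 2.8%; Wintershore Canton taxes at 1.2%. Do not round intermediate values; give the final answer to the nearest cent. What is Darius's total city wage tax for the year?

Larkbrook Canton, 1 Jan – 1 Apr 2019: 91 days → £86,500 × 2.8% × 91/365 = £603.8411
Wintershore Canton, 2 Apr – 31 Dec 2019: 274 days → £86,500 × 1.2% × 274/365 = £779.2110
Total = £1,383.0521

£1,383.05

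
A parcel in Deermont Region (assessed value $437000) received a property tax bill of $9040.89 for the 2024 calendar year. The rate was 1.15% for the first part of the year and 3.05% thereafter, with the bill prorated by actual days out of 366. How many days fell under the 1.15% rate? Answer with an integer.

Let d = days at the first rate; then 366 − d days at the second rate.
$437000 × [1.15%·d + 3.05%·(366−d)] / 366 = $9040.89
Solving gives d = 189, so the new rate took effect on 8 Jul 2024.

189 days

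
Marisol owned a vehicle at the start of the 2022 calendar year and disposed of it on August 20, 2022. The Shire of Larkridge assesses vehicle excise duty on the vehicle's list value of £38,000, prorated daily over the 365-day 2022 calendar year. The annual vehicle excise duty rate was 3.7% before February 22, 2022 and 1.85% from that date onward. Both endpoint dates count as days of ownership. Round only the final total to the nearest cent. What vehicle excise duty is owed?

January 1 – February 21, 2022: 52 days at 3.7% → £38,000 × 3.7% × 52/365 = £200.3068
February 22 – August 20, 2022: 180 days at 1.85% → £38,000 × 1.85% × 180/365 = £346.6849
Total = £546.9918

£546.99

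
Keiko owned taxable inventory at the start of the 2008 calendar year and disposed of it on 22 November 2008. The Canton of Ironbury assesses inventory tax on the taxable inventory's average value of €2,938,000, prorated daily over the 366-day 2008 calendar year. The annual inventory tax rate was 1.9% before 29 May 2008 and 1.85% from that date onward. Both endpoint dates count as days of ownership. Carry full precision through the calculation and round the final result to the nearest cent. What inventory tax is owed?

1 January – 28 May 2008: 149 days at 1.9% → €2,938,000 × 1.9% × 149/366 = €22,725.3497
29 May – 22 November 2008: 178 days at 1.85% → €2,938,000 × 1.85% × 178/366 = €26,433.9727
Total = €49,159.3224

€49,159.32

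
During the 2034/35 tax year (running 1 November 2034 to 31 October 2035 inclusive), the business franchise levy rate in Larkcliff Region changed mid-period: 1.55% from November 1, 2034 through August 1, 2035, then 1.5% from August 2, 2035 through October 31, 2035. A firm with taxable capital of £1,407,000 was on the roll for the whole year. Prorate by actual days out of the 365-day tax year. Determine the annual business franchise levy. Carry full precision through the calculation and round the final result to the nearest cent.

£21,633.11

November 1, 2034 – August 1, 2035: 274 days at 1.55% → £1,407,000 × 1.55% × 274/365 = £16,371.3123
August 2 – October 31, 2035: 91 days at 1.5% → £1,407,000 × 1.5% × 91/365 = £5,261.7945
Total = £21,633.1068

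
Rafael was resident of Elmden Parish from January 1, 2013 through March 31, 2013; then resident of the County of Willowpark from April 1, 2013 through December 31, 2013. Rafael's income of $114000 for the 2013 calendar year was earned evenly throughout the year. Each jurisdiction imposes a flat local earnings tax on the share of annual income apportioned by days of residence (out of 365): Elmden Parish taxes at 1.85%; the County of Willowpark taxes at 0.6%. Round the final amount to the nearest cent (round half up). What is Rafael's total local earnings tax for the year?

$1035.37

Elmden Parish, January 1 – March 31, 2013: 90 days → $114000 × 1.85% × 90/365 = $520.0274
The County of Willowpark, April 1 – December 31, 2013: 275 days → $114000 × 0.6% × 275/365 = $515.3425
Total = $1035.3699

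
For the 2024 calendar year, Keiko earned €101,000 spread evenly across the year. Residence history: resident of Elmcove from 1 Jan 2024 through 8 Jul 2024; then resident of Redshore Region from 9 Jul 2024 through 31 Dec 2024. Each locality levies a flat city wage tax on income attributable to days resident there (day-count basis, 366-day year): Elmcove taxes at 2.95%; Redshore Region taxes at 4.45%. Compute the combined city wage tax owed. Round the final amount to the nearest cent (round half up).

Elmcove, 1 Jan – 8 Jul 2024: 190 days → €101,000 × 2.95% × 190/366 = €1,546.7350
Redshore Region, 9 Jul – 31 Dec 2024: 176 days → €101,000 × 4.45% × 176/366 = €2,161.2896
Total = €3,708.0246

€3,708.02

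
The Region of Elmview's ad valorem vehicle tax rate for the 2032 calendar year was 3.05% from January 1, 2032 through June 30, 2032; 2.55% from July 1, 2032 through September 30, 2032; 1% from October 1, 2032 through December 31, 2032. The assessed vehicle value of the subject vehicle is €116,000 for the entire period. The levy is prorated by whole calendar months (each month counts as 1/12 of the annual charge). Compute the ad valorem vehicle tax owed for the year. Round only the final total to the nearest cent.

€2,798.50

January 1 – June 30, 2032: 6 months at 3.05% → €116,000 × 3.05% × 6/12 = €1,769.0000
July 1 – September 30, 2032: 3 months at 2.55% → €116,000 × 2.55% × 3/12 = €739.5000
October 1 – December 31, 2032: 3 months at 1% → €116,000 × 1% × 3/12 = €290.0000
Total = €2,798.5000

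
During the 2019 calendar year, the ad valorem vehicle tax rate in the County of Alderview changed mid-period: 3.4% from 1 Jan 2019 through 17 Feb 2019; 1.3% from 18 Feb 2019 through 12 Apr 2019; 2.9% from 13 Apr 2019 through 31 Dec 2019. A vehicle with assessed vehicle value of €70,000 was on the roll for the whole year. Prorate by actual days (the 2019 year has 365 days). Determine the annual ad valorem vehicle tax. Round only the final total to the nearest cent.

1 Jan – 17 Feb 2019: 48 days at 3.4% → €70,000 × 3.4% × 48/365 = €312.9863
18 Feb – 12 Apr 2019: 54 days at 1.3% → €70,000 × 1.3% × 54/365 = €134.6301
13 Apr – 31 Dec 2019: 263 days at 2.9% → €70,000 × 2.9% × 263/365 = €1,462.7123
Total = €1,910.3288

€1,910.33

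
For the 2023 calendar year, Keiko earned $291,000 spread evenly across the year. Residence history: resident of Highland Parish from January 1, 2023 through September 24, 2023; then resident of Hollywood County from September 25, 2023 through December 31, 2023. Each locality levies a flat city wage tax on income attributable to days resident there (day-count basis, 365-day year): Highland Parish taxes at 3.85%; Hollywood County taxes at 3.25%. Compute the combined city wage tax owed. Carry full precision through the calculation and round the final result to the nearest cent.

Highland Parish, January 1 – September 24, 2023: 267 days → $291,000 × 3.85% × 267/365 = $8,195.4370
Hollywood County, September 25 – December 31, 2023: 98 days → $291,000 × 3.25% × 98/365 = $2,539.2740
Total = $10,734.7110

$10,734.71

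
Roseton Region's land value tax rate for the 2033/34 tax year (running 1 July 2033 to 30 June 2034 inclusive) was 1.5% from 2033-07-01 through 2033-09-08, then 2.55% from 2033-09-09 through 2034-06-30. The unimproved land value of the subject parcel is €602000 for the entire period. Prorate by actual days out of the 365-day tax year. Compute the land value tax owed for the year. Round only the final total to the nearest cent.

2033-07-01 to 2033-09-08: 70 days at 1.5% → €602000 × 1.5% × 70/365 = €1731.7808
2033-09-09 to 2034-06-30: 295 days at 2.55% → €602000 × 2.55% × 295/365 = €12406.9726
Total = €14138.7534

€14138.75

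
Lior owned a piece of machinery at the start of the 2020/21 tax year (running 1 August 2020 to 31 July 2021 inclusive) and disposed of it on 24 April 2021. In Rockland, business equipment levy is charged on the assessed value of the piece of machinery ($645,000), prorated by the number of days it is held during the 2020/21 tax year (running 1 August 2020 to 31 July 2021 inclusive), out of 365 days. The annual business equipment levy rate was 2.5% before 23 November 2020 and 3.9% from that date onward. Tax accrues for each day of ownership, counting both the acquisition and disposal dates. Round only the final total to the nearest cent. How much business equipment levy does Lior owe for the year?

1 August – 22 November 2020: 114 days at 2.5% → $645,000 × 2.5% × 114/365 = $5,036.3014
23 November 2020 – 24 April 2021: 153 days at 3.9% → $645,000 × 3.9% × 153/365 = $10,544.4247
Total = $15,580.7260

$15,580.73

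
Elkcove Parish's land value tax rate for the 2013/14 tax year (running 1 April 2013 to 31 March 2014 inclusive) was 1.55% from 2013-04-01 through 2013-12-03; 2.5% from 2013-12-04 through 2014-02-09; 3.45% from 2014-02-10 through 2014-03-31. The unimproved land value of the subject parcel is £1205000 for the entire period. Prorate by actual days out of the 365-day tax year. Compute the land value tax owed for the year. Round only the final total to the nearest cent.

£23946.49

2013-04-01 to 2013-12-03: 247 days at 1.55% → £1205000 × 1.55% × 247/365 = £12639.2945
2013-12-04 to 2014-02-09: 68 days at 2.5% → £1205000 × 2.5% × 68/365 = £5612.3288
2014-02-10 to 2014-03-31: 50 days at 3.45% → £1205000 × 3.45% × 50/365 = £5694.8630
Total = £23946.4863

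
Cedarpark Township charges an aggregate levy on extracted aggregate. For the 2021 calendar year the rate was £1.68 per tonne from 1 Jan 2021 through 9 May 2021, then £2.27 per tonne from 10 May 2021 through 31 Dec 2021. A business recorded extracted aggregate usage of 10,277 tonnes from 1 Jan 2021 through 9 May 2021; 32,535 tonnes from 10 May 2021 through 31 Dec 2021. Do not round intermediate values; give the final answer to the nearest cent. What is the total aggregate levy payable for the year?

1 Jan – 9 May 2021: 10,277 tonnes at £1.68/tonne → £17,265.36
10 May – 31 Dec 2021: 32,535 tonnes at £2.27/tonne → £73,854.45

£91,119.81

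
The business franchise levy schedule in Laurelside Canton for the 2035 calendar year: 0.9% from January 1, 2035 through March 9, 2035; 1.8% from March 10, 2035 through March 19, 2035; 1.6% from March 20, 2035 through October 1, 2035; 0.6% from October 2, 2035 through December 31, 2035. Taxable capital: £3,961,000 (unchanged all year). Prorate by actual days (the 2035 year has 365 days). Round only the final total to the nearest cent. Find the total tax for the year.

£48,552.09

January 1 – March 9, 2035: 68 days at 0.9% → £3,961,000 × 0.9% × 68/365 = £6,641.4575
March 10 – March 19, 2035: 10 days at 1.8% → £3,961,000 × 1.8% × 10/365 = £1,953.3699
March 20 – October 1, 2035: 196 days at 1.6% → £3,961,000 × 1.6% × 196/365 = £34,032.0438
October 2 – December 31, 2035: 91 days at 0.6% → £3,961,000 × 0.6% × 91/365 = £5,925.2219
Total = £48,552.0932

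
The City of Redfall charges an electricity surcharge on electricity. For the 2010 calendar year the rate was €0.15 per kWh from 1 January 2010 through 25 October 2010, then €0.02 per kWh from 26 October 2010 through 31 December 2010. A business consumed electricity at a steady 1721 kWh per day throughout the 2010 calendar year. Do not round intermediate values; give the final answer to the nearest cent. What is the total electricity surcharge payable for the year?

1 January – 25 October 2010: 298 days × 1721 kWh/day = 512,858 kWh at €0.15/kWh → €76,928.70
26 October – 31 December 2010: 67 days × 1721 kWh/day = 115,307 kWh at €0.02/kWh → €2,306.14

€79,234.84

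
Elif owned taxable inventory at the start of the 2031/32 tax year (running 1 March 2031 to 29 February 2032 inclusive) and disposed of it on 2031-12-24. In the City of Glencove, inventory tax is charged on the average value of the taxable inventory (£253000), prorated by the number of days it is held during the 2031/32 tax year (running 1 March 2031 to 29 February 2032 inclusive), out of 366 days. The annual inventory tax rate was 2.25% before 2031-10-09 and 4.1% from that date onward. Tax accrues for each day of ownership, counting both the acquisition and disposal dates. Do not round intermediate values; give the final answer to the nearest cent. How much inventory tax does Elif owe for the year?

2031-03-01 to 2031-10-08: 222 days at 2.25% → £253000 × 2.25% × 222/366 = £3452.8279
2031-10-09 to 2031-12-24: 77 days at 4.1% → £253000 × 4.1% × 77/366 = £2182.2978
Total = £5635.1257

£5635.13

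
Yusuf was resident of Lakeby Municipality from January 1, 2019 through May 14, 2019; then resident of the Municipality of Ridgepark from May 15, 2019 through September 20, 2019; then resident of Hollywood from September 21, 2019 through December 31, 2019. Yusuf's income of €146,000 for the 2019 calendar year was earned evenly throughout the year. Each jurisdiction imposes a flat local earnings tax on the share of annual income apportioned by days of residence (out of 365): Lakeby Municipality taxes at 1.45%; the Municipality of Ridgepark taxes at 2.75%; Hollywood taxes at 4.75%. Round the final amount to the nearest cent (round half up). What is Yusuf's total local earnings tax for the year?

Lakeby Municipality, January 1 – May 14, 2019: 134 days → €146,000 × 1.45% × 134/365 = €777.2000
The Municipality of Ridgepark, May 15 – September 20, 2019: 129 days → €146,000 × 2.75% × 129/365 = €1,419.0000
Hollywood, September 21 – December 31, 2019: 102 days → €146,000 × 4.75% × 102/365 = €1,938.0000
Total = €4,134.2000

€4,134.20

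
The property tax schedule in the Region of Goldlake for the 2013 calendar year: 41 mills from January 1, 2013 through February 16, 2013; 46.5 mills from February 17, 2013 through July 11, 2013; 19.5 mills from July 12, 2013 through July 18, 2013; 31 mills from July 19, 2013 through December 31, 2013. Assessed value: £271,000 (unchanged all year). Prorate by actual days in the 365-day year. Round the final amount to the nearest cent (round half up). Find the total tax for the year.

January 1 – February 16, 2013: 47 days at 41 mills → £271,000 × 4.1% × 47/365 = £1,430.7315
February 17 – July 11, 2013: 145 days at 46.5 mills → £271,000 × 4.65% × 145/365 = £5,006.0753
July 12 – July 18, 2013: 7 days at 19.5 mills → £271,000 × 1.95% × 7/365 = £101.3466
July 19 – December 31, 2013: 166 days at 31 mills → £271,000 × 3.1% × 166/365 = £3,820.7288
Total = £10,358.8822

£10,358.88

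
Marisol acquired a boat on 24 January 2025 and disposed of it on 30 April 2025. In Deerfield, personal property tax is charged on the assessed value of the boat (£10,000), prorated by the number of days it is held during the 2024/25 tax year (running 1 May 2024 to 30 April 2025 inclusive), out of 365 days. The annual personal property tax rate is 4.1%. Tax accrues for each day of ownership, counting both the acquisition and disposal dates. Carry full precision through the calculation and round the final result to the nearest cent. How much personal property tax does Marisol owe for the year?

£108.96

Days held (24 January – 30 April 2025): 97 out of 365
Tax = £10,000 × 4.1% × 97/365 = £108.9589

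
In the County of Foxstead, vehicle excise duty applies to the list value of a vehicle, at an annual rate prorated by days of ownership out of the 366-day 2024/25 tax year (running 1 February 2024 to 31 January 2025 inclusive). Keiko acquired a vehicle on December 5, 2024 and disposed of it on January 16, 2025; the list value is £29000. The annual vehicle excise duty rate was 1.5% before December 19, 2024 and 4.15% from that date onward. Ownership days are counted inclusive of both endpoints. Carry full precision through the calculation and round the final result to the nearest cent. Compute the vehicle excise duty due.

December 5 – December 18, 2024: 14 days at 1.5% → £29000 × 1.5% × 14/366 = £16.6393
December 19, 2024 – January 16, 2025: 29 days at 4.15% → £29000 × 4.15% × 29/366 = £95.3593
Total = £111.9986

£112.00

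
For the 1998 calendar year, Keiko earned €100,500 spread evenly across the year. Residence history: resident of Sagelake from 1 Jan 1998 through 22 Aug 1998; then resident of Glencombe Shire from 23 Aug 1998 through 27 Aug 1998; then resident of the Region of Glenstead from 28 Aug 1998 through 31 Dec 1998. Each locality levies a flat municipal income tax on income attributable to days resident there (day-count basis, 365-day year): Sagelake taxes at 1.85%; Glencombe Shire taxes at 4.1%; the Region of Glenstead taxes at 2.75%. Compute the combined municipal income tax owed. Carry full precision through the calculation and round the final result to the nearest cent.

Sagelake, 1 Jan – 22 Aug 1998: 234 days → €100,500 × 1.85% × 234/365 = €1,191.9575
Glencombe Shire, 23 Aug – 27 Aug 1998: 5 days → €100,500 × 4.1% × 5/365 = €56.4452
The Region of Glenstead, 28 Aug – 31 Dec 1998: 126 days → €100,500 × 2.75% × 126/365 = €954.0616
Total = €2,202.4644

€2,202.46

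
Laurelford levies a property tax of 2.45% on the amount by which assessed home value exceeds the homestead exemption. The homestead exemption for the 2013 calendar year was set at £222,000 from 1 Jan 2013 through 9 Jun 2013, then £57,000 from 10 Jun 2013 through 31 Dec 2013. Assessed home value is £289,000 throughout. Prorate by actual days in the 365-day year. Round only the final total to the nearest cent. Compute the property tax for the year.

1 Jan – 9 Jun 2013: 160 days, exemption £222,000 → (£289,000 − £222,000) × 2.45% × 160/365 = £719.5616
10 Jun – 31 Dec 2013: 205 days, exemption £57,000 → (£289,000 − £57,000) × 2.45% × 205/365 = £3,192.3836
Total = £3,911.9452

£3,911.95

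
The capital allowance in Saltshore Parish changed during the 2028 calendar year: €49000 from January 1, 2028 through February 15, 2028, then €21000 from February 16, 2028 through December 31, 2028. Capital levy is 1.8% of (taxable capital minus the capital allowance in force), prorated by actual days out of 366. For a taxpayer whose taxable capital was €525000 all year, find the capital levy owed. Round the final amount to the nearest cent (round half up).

January 1 – February 15, 2028: 46 days, exemption €49000 → (€525000 − €49000) × 1.8% × 46/366 = €1076.8525
February 16 – December 31, 2028: 320 days, exemption €21000 → (€525000 − €21000) × 1.8% × 320/366 = €7931.8033
Total = €9008.6557

€9008.66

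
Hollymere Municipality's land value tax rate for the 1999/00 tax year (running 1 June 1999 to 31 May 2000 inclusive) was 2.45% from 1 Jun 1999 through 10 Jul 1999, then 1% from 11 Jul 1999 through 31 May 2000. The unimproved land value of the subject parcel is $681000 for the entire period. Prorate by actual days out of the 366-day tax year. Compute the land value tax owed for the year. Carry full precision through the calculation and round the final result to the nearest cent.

$7889.18

1 Jun – 10 Jul 1999: 40 days at 2.45% → $681000 × 2.45% × 40/366 = $1823.4426
11 Jul 1999 – 31 May 2000: 326 days at 1% → $681000 × 1% × 326/366 = $6065.7377
Total = $7889.1803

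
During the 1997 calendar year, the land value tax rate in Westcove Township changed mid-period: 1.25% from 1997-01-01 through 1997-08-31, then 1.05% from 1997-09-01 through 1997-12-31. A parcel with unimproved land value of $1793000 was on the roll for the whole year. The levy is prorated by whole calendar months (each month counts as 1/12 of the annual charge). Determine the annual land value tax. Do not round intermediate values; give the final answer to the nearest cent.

1997-01-01 to 1997-08-31: 8 months at 1.25% → $1793000 × 1.25% × 8/12 = $14941.6667
1997-09-01 to 1997-12-31: 4 months at 1.05% → $1793000 × 1.05% × 4/12 = $6275.5000
Total = $21217.1667

$21217.17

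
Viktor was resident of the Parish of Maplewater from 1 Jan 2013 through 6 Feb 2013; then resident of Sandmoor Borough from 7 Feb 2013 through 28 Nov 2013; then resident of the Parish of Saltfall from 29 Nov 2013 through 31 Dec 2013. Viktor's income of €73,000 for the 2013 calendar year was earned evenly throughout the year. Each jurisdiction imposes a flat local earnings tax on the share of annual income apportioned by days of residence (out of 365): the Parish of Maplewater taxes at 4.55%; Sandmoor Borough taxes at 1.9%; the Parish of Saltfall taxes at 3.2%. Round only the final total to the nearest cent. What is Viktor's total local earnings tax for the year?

€1,668.90

The Parish of Maplewater, 1 Jan – 6 Feb 2013: 37 days → €73,000 × 4.55% × 37/365 = €336.7000
Sandmoor Borough, 7 Feb – 28 Nov 2013: 295 days → €73,000 × 1.9% × 295/365 = €1,121.0000
The Parish of Saltfall, 29 Nov – 31 Dec 2013: 33 days → €73,000 × 3.2% × 33/365 = €211.2000
Total = €1,668.9000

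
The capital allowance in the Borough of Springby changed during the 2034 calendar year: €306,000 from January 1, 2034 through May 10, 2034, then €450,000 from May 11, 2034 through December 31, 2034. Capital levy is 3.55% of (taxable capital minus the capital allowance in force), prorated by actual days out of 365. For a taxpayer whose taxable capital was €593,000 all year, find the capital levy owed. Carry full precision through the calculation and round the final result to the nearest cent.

January 1 – May 10, 2034: 130 days, exemption €306,000 → (€593,000 − €306,000) × 3.55% × 130/365 = €3,628.7808
May 11 – December 31, 2034: 235 days, exemption €450,000 → (€593,000 − €450,000) × 3.55% × 235/365 = €3,268.4315
Total = €6,897.2123

€6,897.21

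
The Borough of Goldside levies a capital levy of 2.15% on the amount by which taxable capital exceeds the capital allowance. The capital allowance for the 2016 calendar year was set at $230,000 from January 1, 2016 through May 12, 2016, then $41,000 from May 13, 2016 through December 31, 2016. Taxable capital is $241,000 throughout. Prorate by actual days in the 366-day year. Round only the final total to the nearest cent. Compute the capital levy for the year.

January 1 – May 12, 2016: 133 days, exemption $230,000 → ($241,000 − $230,000) × 2.15% × 133/366 = $85.9413
May 13 – December 31, 2016: 233 days, exemption $41,000 → ($241,000 − $41,000) × 2.15% × 233/366 = $2,737.4317
Total = $2,823.3730

$2,823.37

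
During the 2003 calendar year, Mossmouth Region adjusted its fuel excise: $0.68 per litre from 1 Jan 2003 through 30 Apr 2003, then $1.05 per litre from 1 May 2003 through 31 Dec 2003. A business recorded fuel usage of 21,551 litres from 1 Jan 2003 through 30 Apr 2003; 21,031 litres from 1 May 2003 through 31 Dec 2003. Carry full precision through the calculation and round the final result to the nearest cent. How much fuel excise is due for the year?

$36,737.23

1 Jan – 30 Apr 2003: 21,551 litres at $0.68/litre → $14,654.68
1 May – 31 Dec 2003: 21,031 litres at $1.05/litre → $22,082.55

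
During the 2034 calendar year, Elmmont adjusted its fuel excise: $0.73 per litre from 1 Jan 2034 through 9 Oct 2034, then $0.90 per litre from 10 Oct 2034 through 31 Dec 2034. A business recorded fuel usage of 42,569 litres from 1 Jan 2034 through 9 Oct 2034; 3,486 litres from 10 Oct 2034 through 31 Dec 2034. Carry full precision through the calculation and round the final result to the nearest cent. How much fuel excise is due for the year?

$34,212.77

1 Jan – 9 Oct 2034: 42,569 litres at $0.73/litre → $31,075.37
10 Oct – 31 Dec 2034: 3,486 litres at $0.90/litre → $3,137.40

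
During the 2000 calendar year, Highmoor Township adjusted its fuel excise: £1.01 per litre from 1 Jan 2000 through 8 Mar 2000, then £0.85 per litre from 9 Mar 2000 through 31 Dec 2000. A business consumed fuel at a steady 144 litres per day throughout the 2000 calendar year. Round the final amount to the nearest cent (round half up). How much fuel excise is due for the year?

£46,365.12

1 Jan – 8 Mar 2000: 68 days × 144 litres/day = 9,792 litres at £1.01/litre → £9,889.92
9 Mar – 31 Dec 2000: 298 days × 144 litres/day = 42,912 litres at £0.85/litre → £36,475.20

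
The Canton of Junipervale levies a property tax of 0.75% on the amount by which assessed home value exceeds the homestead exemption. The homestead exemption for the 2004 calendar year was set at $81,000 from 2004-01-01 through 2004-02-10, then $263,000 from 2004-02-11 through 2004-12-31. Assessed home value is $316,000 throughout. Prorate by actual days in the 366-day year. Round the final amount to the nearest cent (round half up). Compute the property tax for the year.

2004-01-01 to 2004-02-10: 41 days, exemption $81,000 → ($316,000 − $81,000) × 0.75% × 41/366 = $197.4385
2004-02-11 to 2004-12-31: 325 days, exemption $263,000 → ($316,000 − $263,000) × 0.75% × 325/366 = $352.9713
Total = $550.4098

$550.41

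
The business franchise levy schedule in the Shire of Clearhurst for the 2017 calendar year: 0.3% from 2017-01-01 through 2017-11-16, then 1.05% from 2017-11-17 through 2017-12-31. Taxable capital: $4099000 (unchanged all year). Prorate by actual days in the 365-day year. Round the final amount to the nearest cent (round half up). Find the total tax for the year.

2017-01-01 to 2017-11-16: 320 days at 0.3% → $4099000 × 0.3% × 320/365 = $10780.9315
2017-11-17 to 2017-12-31: 45 days at 1.05% → $4099000 × 1.05% × 45/365 = $5306.2397
Total = $16087.1712

$16087.17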